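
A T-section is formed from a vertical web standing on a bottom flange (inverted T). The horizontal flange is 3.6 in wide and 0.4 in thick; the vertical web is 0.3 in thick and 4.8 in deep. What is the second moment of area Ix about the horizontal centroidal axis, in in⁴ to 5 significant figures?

Treat the section as a set of non-overlapping primitives; coordinates are from the bounding-box lower-left.
Flange: 3.6 × 0.4, A = 1.44 in², y = 0.2 in, Ī = 0.0192 in⁴.
Web: 0.3 × 4.8, A = 1.44 in², y = 2.8 in, Ī = 2.7648 in⁴.
Centroid: ȳ = ΣA·y / ΣA = 1.5 in.
Transfer each piece to the horizontal centroidal axis using Ī + A·d² with d = y − 1.5:
  flange: d = -1.3 in → contributes +2.4528 in⁴
  web: d = 1.3 in → contributes +5.1984 in⁴
Total I = 7.6512 in⁴.

Ix ≈ 7.6512 in⁴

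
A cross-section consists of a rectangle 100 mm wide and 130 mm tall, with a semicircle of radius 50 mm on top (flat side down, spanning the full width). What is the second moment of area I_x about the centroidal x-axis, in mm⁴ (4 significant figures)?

I_x ≈ 4.141 × 10⁷ mm⁴

Break the section into simple shapes (no overlaps), measuring from the bottom-left corner of the bounding box.
Rectangular body: 100 × 130, A = 13 000 mm², y = 65 mm, Ī = 18 308 333 mm⁴.
Semicircular cap: semicircle r = 50, A = 3926.99 mm², y = 151.221 mm, Ī = 685 981 mm⁴.
Centroid: ȳ = ΣA·y / ΣA = 85.0028 mm.
Transfer each piece to the centroidal x-axis using Ī + A·d² with d = y − 85.0028:
  rectangular body: d = -20.0028 mm → contributes +23 509 806 mm⁴
  semicircular cap: d = 66.2178 mm → contributes +17 905 053 mm⁴
Total I = 41 414 859 mm⁴.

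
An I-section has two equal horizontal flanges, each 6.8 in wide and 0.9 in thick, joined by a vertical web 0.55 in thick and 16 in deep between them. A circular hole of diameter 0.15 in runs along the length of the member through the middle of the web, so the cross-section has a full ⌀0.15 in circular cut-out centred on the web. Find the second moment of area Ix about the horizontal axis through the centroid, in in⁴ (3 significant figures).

Ix ≈ 1060 in⁴

Break the section into simple shapes (no overlaps), measuring from the bottom-left corner of the bounding box.
Bottom flange: 6.8 × 0.9, A = 6.12 in², y = 0.45 in, Ī = 0.4131 in⁴.
Web: 0.55 × 16, A = 8.8 in², y = 8.9 in, Ī = 187.73 in⁴.
Top flange: 6.8 × 0.9, A = 6.12 in², y = 17.35 in, Ī = 0.4131 in⁴.
Hole (subtracted): ⌀0.15, A = 0.017671 in², y = 8.9 in, Ī = 0.00002485 in⁴.
By symmetry the centroid is at mid-height, ȳ = 8.9 in.
Transfer each piece to the horizontal axis through the centroid using Ī + A·d² with d = y − 8.9:
  bottom flange: d = -8.45 in → contributes +437.4 in⁴
  web: d = 0 in → contributes +187.73 in⁴
  top flange: d = 8.45 in → contributes +437.4 in⁴
  hole: d = 0 in → contributes −0.00002485 in⁴
Total I = 1062.5 in⁴.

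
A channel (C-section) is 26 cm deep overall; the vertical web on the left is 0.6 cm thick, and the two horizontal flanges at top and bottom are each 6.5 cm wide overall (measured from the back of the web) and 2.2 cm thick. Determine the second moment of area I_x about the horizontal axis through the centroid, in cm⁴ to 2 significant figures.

Break the section into simple shapes (no overlaps), measuring from the bottom-left corner of the bounding box.
Web: 0.6 × 26, A = 15.6 cm², y = 13 cm, Ī = 878.8 cm⁴.
Top flange (beyond web): 5.9 × 2.2, A = 12.98 cm², y = 24.9 cm, Ī = 5.235 cm⁴.
Bottom flange (beyond web): 5.9 × 2.2, A = 12.98 cm², y = 1.1 cm, Ī = 5.235 cm⁴.
By symmetry the centroid is at mid-height, ȳ = 13 cm.
Transfer each piece to the horizontal axis through the centroid using Ī + A·d² with d = y − 13:
  web: d = 0 cm → contributes +878.8 cm⁴
  top flange (beyond web): d = 11.9 cm → contributes +1 843 cm⁴
  bottom flange (beyond web): d = -11.9 cm → contributes +1 843 cm⁴
Total I = 4 565 cm⁴.

I_x ≈ 4600 cm⁴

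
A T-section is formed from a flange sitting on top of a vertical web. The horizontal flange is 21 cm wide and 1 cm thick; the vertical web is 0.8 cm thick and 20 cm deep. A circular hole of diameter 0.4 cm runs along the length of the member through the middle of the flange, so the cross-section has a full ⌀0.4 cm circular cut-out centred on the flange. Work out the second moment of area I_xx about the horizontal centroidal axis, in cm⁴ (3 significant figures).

I_xx ≈ 1530 cm⁴

Break the section into simple shapes (no overlaps), measuring from the bottom-left corner of the bounding box.
Flange: 21 × 1, A = 21 cm², y = 20.5 cm, Ī = 1.75 cm⁴.
Web: 0.8 × 20, A = 16 cm², y = 10 cm, Ī = 533.33 cm⁴.
Hole (subtracted): ⌀0.4, A = 0.12566 cm², y = 20.5 cm, Ī = 0.0012566 cm⁴.
Centroid: ȳ = ΣA·y / ΣA = 15.944 cm.
Transfer each piece to the horizontal centroidal axis using Ī + A·d² with d = y − 15.944:
  flange: d = 4.556 cm → contributes +437.65 cm⁴
  web: d = -5.944 cm → contributes +1098.6 cm⁴
  hole: d = 4.556 cm → contributes −2.6097 cm⁴
Total I = 1533.7 cm⁴.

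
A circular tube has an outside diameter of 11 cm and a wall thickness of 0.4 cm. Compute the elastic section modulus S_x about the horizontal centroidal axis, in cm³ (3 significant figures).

S_x ≈ 34.1 cm³

Break the section into simple shapes (no overlaps), measuring from the bottom-left corner of the bounding box.
Outer circle: ⌀11, A = 95.033 cm², y = 5.5 cm, Ī = 718.69 cm⁴.
Bore (subtracted): ⌀10.2, A = 81.713 cm², y = 5.5 cm, Ī = 531.34 cm⁴.
By symmetry the centroid is at mid-height, ȳ = 5.5 cm.
All pieces are centred on the horizontal centroidal axis, so I = ΣĪ (holes subtracted) = 187.35 cm⁴.
Extreme fibre distance c = 5.5 cm; S = I/c = 34.064 cm³.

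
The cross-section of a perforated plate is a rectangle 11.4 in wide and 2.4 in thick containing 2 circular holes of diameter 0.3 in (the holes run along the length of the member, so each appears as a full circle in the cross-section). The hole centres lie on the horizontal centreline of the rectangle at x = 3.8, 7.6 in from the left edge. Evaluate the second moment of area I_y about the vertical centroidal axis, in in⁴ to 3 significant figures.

Decompose the section into non-overlapping parts with the origin at the bottom-left of its bounding rectangle.
Plate: 11.4 × 2.4, A = 27.36 in², x = 5.7 in, Ī = 296.31 in⁴.
Hole 1 (subtracted): ⌀0.3, A = 0.070686 in², x = 3.8 in, Ī = 0.00039761 in⁴.
Hole 2 (subtracted): ⌀0.3, A = 0.070686 in², x = 7.6 in, Ī = 0.00039761 in⁴.
By symmetry the centroid is at mid-width, x̄ = 5.7 in.
Transfer each piece to the vertical centroidal axis using Ī + A·d² with d = x − 5.7:
  plate: d = 0 in → contributes +296.31 in⁴
  hole 1: d = -1.9 in → contributes −0.25557 in⁴
  hole 2: d = 1.9 in → contributes −0.25557 in⁴
Total I = 295.8 in⁴.

I_y ≈ 296 in⁴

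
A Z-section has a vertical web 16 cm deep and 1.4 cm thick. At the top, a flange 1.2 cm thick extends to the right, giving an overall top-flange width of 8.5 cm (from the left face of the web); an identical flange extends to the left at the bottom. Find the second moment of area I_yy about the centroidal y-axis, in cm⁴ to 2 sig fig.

I_yy ≈ 380 cm⁴

Treat the section as a set of non-overlapping primitives; coordinates are from the bounding-box lower-left.
Web: 1.4 × 16, A = 22.4 cm², x = 7.8 cm, Ī = 3.659 cm⁴.
Top flange (beyond web): 7.1 × 1.2, A = 8.52 cm², x = 12.05 cm, Ī = 35.79 cm⁴.
Bottom flange (beyond web): 7.1 × 1.2, A = 8.52 cm², x = 3.55 cm, Ī = 35.79 cm⁴.
Centroid: x̄ = ΣA·x / ΣA = 7.8 cm.
Transfer each piece to the centroidal y-axis using Ī + A·d² with d = x − 7.8:
  web: d = 0 cm → contributes +3.659 cm⁴
  top flange (beyond web): d = 4.25 cm → contributes +189.7 cm⁴
  bottom flange (beyond web): d = -4.25 cm → contributes +189.7 cm⁴
Total I = 383 cm⁴.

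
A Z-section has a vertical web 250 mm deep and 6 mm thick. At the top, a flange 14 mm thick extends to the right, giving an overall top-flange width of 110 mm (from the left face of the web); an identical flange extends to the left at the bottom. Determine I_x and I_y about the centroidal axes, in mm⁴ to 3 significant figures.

I_x ≈ 4.84 × 10⁷ mm⁴, I_y ≈ 1.14 × 10⁷ mm⁴

Break the section into simple shapes (no overlaps), measuring from the bottom-left corner of the bounding box.
Web: 6 × 250, A = 1 500 mm², y = 125 mm, Ī = 7 812 500 mm⁴.
Top flange (beyond web): 104 × 14, A = 1 456 mm², y = 243 mm, Ī = 23 781 mm⁴.
Bottom flange (beyond web): 104 × 14, A = 1 456 mm², y = 7 mm, Ī = 23 781 mm⁴.
Centroid: ȳ = ΣA·y / ΣA = 125 mm.
Transfer each piece to the centroidal x-axis using Ī + A·d² with d = y − 125:
  web: d = 0 mm → contributes +7 812 500 mm⁴
  top flange (beyond web): d = 118 mm → contributes +20 297 125 mm⁴
  bottom flange (beyond web): d = -118 mm → contributes +20 297 125 mm⁴
Total I = 48 406 751 mm⁴.
For the y-axis: x̄ = 107 mm.
Repeating about the centroidal y-axis gives I_y = 11 437 983 mm⁴.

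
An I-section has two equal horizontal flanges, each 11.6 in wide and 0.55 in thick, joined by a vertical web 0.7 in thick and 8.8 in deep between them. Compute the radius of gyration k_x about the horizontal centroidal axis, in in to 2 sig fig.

k_x ≈ 4.1 in

Treat the section as a set of non-overlapping primitives; coordinates are from the bounding-box lower-left.
Bottom flange: 11.6 × 0.55, A = 6.38 in², y = 0.275 in, Ī = 0.1608 in⁴.
Web: 0.7 × 8.8, A = 6.16 in², y = 4.95 in, Ī = 39.75 in⁴.
Top flange: 11.6 × 0.55, A = 6.38 in², y = 9.625 in, Ī = 0.1608 in⁴.
By symmetry the centroid is at mid-height, ȳ = 4.95 in.
Transfer each piece to the horizontal centroidal axis using Ī + A·d² with d = y − 4.95:
  bottom flange: d = -4.675 in → contributes +139.6 in⁴
  web: d = 0 in → contributes +39.75 in⁴
  top flange: d = 4.675 in → contributes +139.6 in⁴
Total I = 319 in⁴.
Radius of gyration: k = √(I/A) = √(319 / 18.92) = 4.106 in.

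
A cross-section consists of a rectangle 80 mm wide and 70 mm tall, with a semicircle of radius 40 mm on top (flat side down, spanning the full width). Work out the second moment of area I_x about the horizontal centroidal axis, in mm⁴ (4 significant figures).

I_x ≈ 7.254 × 10⁶ mm⁴

Decompose the section into non-overlapping parts with the origin at the bottom-left of its bounding rectangle.
Rectangular body: 80 × 70, A = 5 600 mm², y = 35 mm, Ī = 2 286 667 mm⁴.
Semicircular cap: semicircle r = 40, A = 2513.27 mm², y = 86.9765 mm, Ī = 280 978 mm⁴.
Centroid: ȳ = ΣA·y / ΣA = 51.1009 mm.
Transfer each piece to the horizontal centroidal axis using Ī + A·d² with d = y − 51.1009:
  rectangular body: d = -16.1009 mm → contributes +3 738 410 mm⁴
  semicircular cap: d = 35.8756 mm → contributes +3 515 709 mm⁴
Total I = 7 254 119 mm⁴.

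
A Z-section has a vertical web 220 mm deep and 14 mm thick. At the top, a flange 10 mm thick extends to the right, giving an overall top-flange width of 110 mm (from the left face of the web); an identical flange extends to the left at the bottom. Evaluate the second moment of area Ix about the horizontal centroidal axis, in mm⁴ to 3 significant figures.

Treat the section as a set of non-overlapping primitives; coordinates are from the bounding-box lower-left.
Web: 14 × 220, A = 3 080 mm², y = 110 mm, Ī = 12 422 667 mm⁴.
Top flange (beyond web): 96 × 10, A = 960 mm², y = 215 mm, Ī = 8 000 mm⁴.
Bottom flange (beyond web): 96 × 10, A = 960 mm², y = 5 mm, Ī = 8 000 mm⁴.
Centroid: ȳ = ΣA·y / ΣA = 110 mm.
Transfer each piece to the horizontal centroidal axis using Ī + A·d² with d = y − 110:
  web: d = 0 mm → contributes +12 422 667 mm⁴
  top flange (beyond web): d = 105 mm → contributes +10 592 000 mm⁴
  bottom flange (beyond web): d = -105 mm → contributes +10 592 000 mm⁴
Total I = 33 606 667 mm⁴.

Ix ≈ 3.36 × 10⁷ mm⁴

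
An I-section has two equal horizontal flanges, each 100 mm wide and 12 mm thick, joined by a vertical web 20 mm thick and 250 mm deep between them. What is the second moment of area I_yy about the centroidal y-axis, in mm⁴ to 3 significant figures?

Break the section into simple shapes (no overlaps), measuring from the bottom-left corner of the bounding box.
Bottom flange: 100 × 12, A = 1 200 mm², x = 50 mm, Ī = 1 000 000 mm⁴.
Web: 20 × 250, A = 5 000 mm², x = 50 mm, Ī = 166 667 mm⁴.
Top flange: 100 × 12, A = 1 200 mm², x = 50 mm, Ī = 1 000 000 mm⁴.
By symmetry the centroid is at mid-width, x̄ = 50 mm.
All pieces are centred on the centroidal y-axis, so I = ΣĪ = 2 166 667 mm⁴.

I_yy ≈ 2.17 × 10⁶ mm⁴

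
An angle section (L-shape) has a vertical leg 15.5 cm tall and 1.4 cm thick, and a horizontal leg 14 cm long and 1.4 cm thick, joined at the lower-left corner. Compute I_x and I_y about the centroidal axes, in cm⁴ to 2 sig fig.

Split into non-overlapping primitives; take the origin at the lower-left of the bounding box.
Vertical leg: 1.4 × 15.5, A = 21.7 cm², y = 7.75 cm, Ī = 434.5 cm⁴.
Horizontal leg (remainder): 12.6 × 1.4, A = 17.64 cm², y = 0.7 cm, Ī = 2.881 cm⁴.
Centroid: ȳ = ΣA·y / ΣA = 4.589 cm.
Transfer each piece to the centroidal x-axis using Ī + A·d² with d = y − 4.589:
  vertical leg: d = 3.161 cm → contributes +651.3 cm⁴
  horizontal leg (remainder): d = -3.889 cm → contributes +269.6 cm⁴
Total I = 921 cm⁴.
For the y-axis: x̄ = 3.839 cm.
Repeating about the centroidal y-axis gives I_y = 713.7 cm⁴.

I_x ≈ 920 cm⁴, I_y ≈ 710 cm⁴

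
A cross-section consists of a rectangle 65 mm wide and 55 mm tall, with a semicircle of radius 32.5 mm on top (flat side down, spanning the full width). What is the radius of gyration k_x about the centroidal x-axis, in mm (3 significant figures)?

k_x ≈ 23.8 mm

Split into non-overlapping primitives; take the origin at the lower-left of the bounding box.
Rectangular body: 65 × 55, A = 3 575 mm², y = 27.5 mm, Ī = 901 198 mm⁴.
Semicircular cap: semicircle r = 32.5, A = 1659.2 mm², y = 68.793 mm, Ī = 122 452 mm⁴.
Centroid: ȳ = ΣA·y / ΣA = 40.589 mm.
Transfer each piece to the centroidal x-axis using Ī + A·d² with d = y − 40.589:
  rectangular body: d = -13.089 mm → contributes +1 513 715 mm⁴
  semicircular cap: d = 28.204 mm → contributes +1 442 250 mm⁴
Total I = 2 955 965 mm⁴.
Radius of gyration: k = √(I/A) = √(2 955 965 / 5234.2) = 23.764 mm.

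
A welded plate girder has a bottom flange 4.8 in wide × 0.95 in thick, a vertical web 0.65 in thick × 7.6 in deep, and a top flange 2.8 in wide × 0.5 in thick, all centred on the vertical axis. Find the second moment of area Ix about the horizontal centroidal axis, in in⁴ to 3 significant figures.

Break the section into simple shapes (no overlaps), measuring from the bottom-left corner of the bounding box.
Bottom plate: 4.8 × 0.95, A = 4.56 in², y = 0.475 in, Ī = 0.34295 in⁴.
Web plate: 0.65 × 7.6, A = 4.94 in², y = 4.75 in, Ī = 23.778 in⁴.
Top plate: 2.8 × 0.5, A = 1.4 in², y = 8.8 in, Ī = 0.029167 in⁴.
Centroid: ȳ = ΣA·y / ΣA = 3.4817 in.
Transfer each piece to the horizontal centroidal axis using Ī + A·d² with d = y − 3.4817:
  bottom plate: d = -3.0067 in → contributes +41.568 in⁴
  web plate: d = 1.2683 in → contributes +31.724 in⁴
  top plate: d = 5.3183 in → contributes +39.627 in⁴
Total I = 112.92 in⁴.

Ix ≈ 113 in⁴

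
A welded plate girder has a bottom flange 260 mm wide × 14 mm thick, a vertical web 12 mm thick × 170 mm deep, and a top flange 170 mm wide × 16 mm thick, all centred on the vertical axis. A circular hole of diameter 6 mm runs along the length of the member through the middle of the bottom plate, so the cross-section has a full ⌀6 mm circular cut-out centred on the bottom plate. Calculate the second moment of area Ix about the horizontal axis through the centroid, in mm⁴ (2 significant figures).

Break the section into simple shapes (no overlaps), measuring from the bottom-left corner of the bounding box.
Bottom plate: 260 × 14, A = 3 640 mm², y = 7 mm, Ī = 59 453 mm⁴.
Web plate: 12 × 170, A = 2 040 mm², y = 99 mm, Ī = 4 913 000 mm⁴.
Top plate: 170 × 16, A = 2 720 mm², y = 192 mm, Ī = 58 027 mm⁴.
Hole (subtracted): ⌀6, A = 28.27 mm², y = 7 mm, Ī = 63.62 mm⁴.
Centroid: ȳ = ΣA·y / ΣA = 89.53 mm.
Transfer each piece to the horizontal axis through the centroid using Ī + A·d² with d = y − 89.53:
  bottom plate: d = -82.53 mm → contributes +24 849 460 mm⁴
  web plate: d = 9.475 mm → contributes +5 096 127 mm⁴
  top plate: d = 102.5 mm → contributes +28 620 866 mm⁴
  hole: d = -82.53 mm → contributes −192 624 mm⁴
Total I = 58 373 829 mm⁴.

Ix ≈ 5.8 × 10⁷ mm⁴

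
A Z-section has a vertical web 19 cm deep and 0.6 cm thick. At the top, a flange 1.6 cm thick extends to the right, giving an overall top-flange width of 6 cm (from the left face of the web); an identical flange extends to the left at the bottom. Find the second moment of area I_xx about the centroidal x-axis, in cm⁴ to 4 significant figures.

Decompose the section into non-overlapping parts with the origin at the bottom-left of its bounding rectangle.
Web: 0.6 × 19, A = 11.4 cm², y = 9.5 cm, Ī = 342.95 cm⁴.
Top flange (beyond web): 5.4 × 1.6, A = 8.64 cm², y = 18.2 cm, Ī = 1.8432 cm⁴.
Bottom flange (beyond web): 5.4 × 1.6, A = 8.64 cm², y = 0.8 cm, Ī = 1.8432 cm⁴.
Centroid: ȳ = ΣA·y / ΣA = 9.5 cm.
Transfer each piece to the centroidal x-axis using Ī + A·d² with d = y − 9.5:
  web: d = 0 cm → contributes +342.95 cm⁴
  top flange (beyond web): d = 8.7 cm → contributes +655.805 cm⁴
  bottom flange (beyond web): d = -8.7 cm → contributes +655.805 cm⁴
Total I = 1654.56 cm⁴.

I_xx ≈ 1655 cm⁴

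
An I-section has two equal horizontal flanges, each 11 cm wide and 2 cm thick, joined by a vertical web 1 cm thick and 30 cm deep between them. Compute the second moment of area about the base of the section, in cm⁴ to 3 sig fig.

Split into non-overlapping primitives; take the origin at the lower-left of the bounding box.
Bottom flange: 11 × 2, A = 22 cm², y = 1 cm, Ī = 7.3333 cm⁴.
Web: 1 × 30, A = 30 cm², y = 17 cm, Ī = 2 250 cm⁴.
Top flange: 11 × 2, A = 22 cm², y = 33 cm, Ī = 7.3333 cm⁴.
Transfer each piece to a horizontal axis along the bottom face using Ī + A·d² with d = y − 0:
  bottom flange: d = 1 cm → contributes +29.333 cm⁴
  web: d = 17 cm → contributes +10 920 cm⁴
  top flange: d = 33 cm → contributes +23 965 cm⁴
Total I = 34 915 cm⁴.

I_base ≈ 3.49 × 10⁴ cm⁴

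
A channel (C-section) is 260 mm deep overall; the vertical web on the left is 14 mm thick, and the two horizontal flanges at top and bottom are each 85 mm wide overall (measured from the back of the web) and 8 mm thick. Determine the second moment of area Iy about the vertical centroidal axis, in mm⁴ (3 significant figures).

Split into non-overlapping primitives; take the origin at the lower-left of the bounding box.
Web: 14 × 260, A = 3 640 mm², x = 7 mm, Ī = 59 453 mm⁴.
Top flange (beyond web): 71 × 8, A = 568 mm², x = 49.5 mm, Ī = 238 607 mm⁴.
Bottom flange (beyond web): 71 × 8, A = 568 mm², x = 49.5 mm, Ī = 238 607 mm⁴.
Centroid: x̄ = ΣA·x / ΣA = 17.109 mm.
Transfer each piece to the vertical centroidal axis using Ī + A·d² with d = x − 17.109:
  web: d = -10.109 mm → contributes +431 423 mm⁴
  top flange (beyond web): d = 32.391 mm → contributes +834 544 mm⁴
  bottom flange (beyond web): d = 32.391 mm → contributes +834 544 mm⁴
Total I = 2 100 511 mm⁴.

Iy ≈ 2.10 × 10⁶ mm⁴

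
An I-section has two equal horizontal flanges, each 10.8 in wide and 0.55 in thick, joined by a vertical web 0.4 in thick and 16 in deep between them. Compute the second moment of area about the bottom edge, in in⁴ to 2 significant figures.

I_base ≈ 2300 in⁴

Decompose the section into non-overlapping parts with the origin at the bottom-left of its bounding rectangle.
Bottom flange: 10.8 × 0.55, A = 5.94 in², y = 0.275 in, Ī = 0.1497 in⁴.
Web: 0.4 × 16, A = 6.4 in², y = 8.55 in, Ī = 136.5 in⁴.
Top flange: 10.8 × 0.55, A = 5.94 in², y = 16.83 in, Ī = 0.1497 in⁴.
Transfer each piece to a horizontal axis along the bottom face using Ī + A·d² with d = y − 0:
  bottom flange: d = 0.275 in → contributes +0.599 in⁴
  web: d = 8.55 in → contributes +604.4 in⁴
  top flange: d = 16.83 in → contributes +1 682 in⁴
Total I = 2 287 in⁴.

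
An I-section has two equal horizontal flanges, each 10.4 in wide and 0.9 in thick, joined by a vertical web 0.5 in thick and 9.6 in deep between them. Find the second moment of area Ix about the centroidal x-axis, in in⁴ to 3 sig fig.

Ix ≈ 554 in⁴

Treat the section as a set of non-overlapping primitives; coordinates are from the bounding-box lower-left.
Bottom flange: 10.4 × 0.9, A = 9.36 in², y = 0.45 in, Ī = 0.6318 in⁴.
Web: 0.5 × 9.6, A = 4.8 in², y = 5.7 in, Ī = 36.864 in⁴.
Top flange: 10.4 × 0.9, A = 9.36 in², y = 10.95 in, Ī = 0.6318 in⁴.
By symmetry the centroid is at mid-height, ȳ = 5.7 in.
Transfer each piece to the centroidal x-axis using Ī + A·d² with d = y − 5.7:
  bottom flange: d = -5.25 in → contributes +258.62 in⁴
  web: d = 0 in → contributes +36.864 in⁴
  top flange: d = 5.25 in → contributes +258.62 in⁴
Total I = 554.1 in⁴.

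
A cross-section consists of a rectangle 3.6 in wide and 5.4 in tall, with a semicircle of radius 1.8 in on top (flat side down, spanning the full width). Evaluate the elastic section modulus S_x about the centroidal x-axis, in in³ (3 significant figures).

Decompose the section into non-overlapping parts with the origin at the bottom-left of its bounding rectangle.
Rectangular body: 3.6 × 5.4, A = 19.44 in², y = 2.7 in, Ī = 47.239 in⁴.
Semicircular cap: semicircle r = 1.8, A = 5.0894 in², y = 6.1639 in, Ī = 1.1522 in⁴.
Centroid: ȳ = ΣA·y / ΣA = 3.4187 in.
Transfer each piece to the centroidal x-axis using Ī + A·d² with d = y − 3.4187:
  rectangular body: d = -0.7187 in → contributes +57.281 in⁴
  semicircular cap: d = 2.7452 in → contributes +39.508 in⁴
Total I = 96.788 in⁴.
Extreme fibre distance c = 3.7813 in; S = I/c = 25.597 in³.

S_x ≈ 25.6 in³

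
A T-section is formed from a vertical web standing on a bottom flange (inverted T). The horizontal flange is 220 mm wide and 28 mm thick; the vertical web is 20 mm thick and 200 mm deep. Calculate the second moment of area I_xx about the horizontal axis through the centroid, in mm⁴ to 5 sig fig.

Decompose the section into non-overlapping parts with the origin at the bottom-left of its bounding rectangle.
Flange: 220 × 28, A = 6 160 mm², y = 14 mm, Ī = 402453.3 mm⁴.
Web: 20 × 200, A = 4 000 mm², y = 128 mm, Ī = 13 333 333 mm⁴.
Centroid: ȳ = ΣA·y / ΣA = 58.88189 mm.
Transfer each piece to the horizontal axis through the centroid using Ī + A·d² with d = y − 58.88189:
  flange: d = -44.88189 mm → contributes +12 811 059 mm⁴
  web: d = 69.11811 mm → contributes +32 442 586 mm⁴
Total I = 45 253 645 mm⁴.

I_xx ≈ 4.5254 × 10⁷ mm⁴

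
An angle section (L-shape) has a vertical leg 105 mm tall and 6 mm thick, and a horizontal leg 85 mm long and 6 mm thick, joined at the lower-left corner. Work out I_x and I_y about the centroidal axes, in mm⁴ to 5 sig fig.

I_x ≈ 1.2430 × 10⁶ mm⁴, I_y ≈ 7.3698 × 10⁵ mm⁴

Split into non-overlapping primitives; take the origin at the lower-left of the bounding box.
Vertical leg: 6 × 105, A = 630 mm², y = 52.5 mm, Ī = 578812.5 mm⁴.
Horizontal leg (remainder): 79 × 6, A = 474 mm², y = 3 mm, Ī = 1 422 mm⁴.
Centroid: ȳ = ΣA·y / ΣA = 31.24728 mm.
Transfer each piece to the centroidal x-axis using Ī + A·d² with d = y − 31.24728:
  vertical leg: d = 21.25272 mm → contributes +863369.6 mm⁴
  horizontal leg (remainder): d = -28.24728 mm → contributes +379630.9 mm⁴
Total I = 1 243 000 mm⁴.
For the y-axis: x̄ = 21.24728 mm.
Repeating about the centroidal y-axis gives I_y = 736980.5 mm⁴.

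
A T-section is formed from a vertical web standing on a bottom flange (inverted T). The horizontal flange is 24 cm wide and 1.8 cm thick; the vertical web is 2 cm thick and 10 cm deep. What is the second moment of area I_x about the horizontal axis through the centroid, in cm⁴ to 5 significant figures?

Break the section into simple shapes (no overlaps), measuring from the bottom-left corner of the bounding box.
Flange: 24 × 1.8, A = 43.2 cm², y = 0.9 cm, Ī = 11.664 cm⁴.
Web: 2 × 10, A = 20 cm², y = 6.8 cm, Ī = 166.6667 cm⁴.
Centroid: ȳ = ΣA·y / ΣA = 2.767089 cm.
Transfer each piece to the horizontal axis through the centroid using Ī + A·d² with d = y − 2.767089:
  flange: d = -1.867089 cm → contributes +162.2601 cm⁴
  web: d = 4.032911 cm → contributes +491.9542 cm⁴
Total I = 654.2142 cm⁴.

I_x ≈ 654.21 cm⁴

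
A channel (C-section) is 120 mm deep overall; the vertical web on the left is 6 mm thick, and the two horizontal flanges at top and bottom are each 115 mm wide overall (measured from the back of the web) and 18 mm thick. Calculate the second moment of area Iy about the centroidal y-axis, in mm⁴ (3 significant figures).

Break the section into simple shapes (no overlaps), measuring from the bottom-left corner of the bounding box.
Web: 6 × 120, A = 720 mm², x = 3 mm, Ī = 2 160 mm⁴.
Top flange (beyond web): 109 × 18, A = 1 962 mm², x = 60.5 mm, Ī = 1 942 544 mm⁴.
Bottom flange (beyond web): 109 × 18, A = 1 962 mm², x = 60.5 mm, Ī = 1 942 544 mm⁴.
Centroid: x̄ = ΣA·x / ΣA = 51.585 mm.
Transfer each piece to the centroidal y-axis using Ī + A·d² with d = x − 51.585:
  web: d = -48.585 mm → contributes +1 701 741 mm⁴
  top flange (beyond web): d = 8.9147 mm → contributes +2 098 468 mm⁴
  bottom flange (beyond web): d = 8.9147 mm → contributes +2 098 468 mm⁴
Total I = 5 898 677 mm⁴.

Iy ≈ 5.90 × 10⁶ mm⁴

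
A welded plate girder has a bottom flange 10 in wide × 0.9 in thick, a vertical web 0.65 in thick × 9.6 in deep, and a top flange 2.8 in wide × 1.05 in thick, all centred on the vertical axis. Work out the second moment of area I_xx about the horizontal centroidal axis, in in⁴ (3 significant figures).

I_xx ≈ 325 in⁴

Decompose the section into non-overlapping parts with the origin at the bottom-left of its bounding rectangle.
Bottom plate: 10 × 0.9, A = 9 in², y = 0.45 in, Ī = 0.6075 in⁴.
Web plate: 0.65 × 9.6, A = 6.24 in², y = 5.7 in, Ī = 47.923 in⁴.
Top plate: 2.8 × 1.05, A = 2.94 in², y = 11.025 in, Ī = 0.27011 in⁴.
Centroid: ȳ = ΣA·y / ΣA = 3.9621 in.
Transfer each piece to the horizontal centroidal axis using Ī + A·d² with d = y − 3.9621:
  bottom plate: d = -3.5121 in → contributes +111.62 in⁴
  web plate: d = 1.7379 in → contributes +66.769 in⁴
  top plate: d = 7.0629 in → contributes +146.93 in⁴
Total I = 325.32 in⁴.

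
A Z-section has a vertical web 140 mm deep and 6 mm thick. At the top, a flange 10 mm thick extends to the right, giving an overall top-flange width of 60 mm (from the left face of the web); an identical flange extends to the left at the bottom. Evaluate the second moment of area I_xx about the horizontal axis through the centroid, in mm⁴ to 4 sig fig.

Treat the section as a set of non-overlapping primitives; coordinates are from the bounding-box lower-left.
Web: 6 × 140, A = 840 mm², y = 70 mm, Ī = 1 372 000 mm⁴.
Top flange (beyond web): 54 × 10, A = 540 mm², y = 135 mm, Ī = 4 500 mm⁴.
Bottom flange (beyond web): 54 × 10, A = 540 mm², y = 5 mm, Ī = 4 500 mm⁴.
Centroid: ȳ = ΣA·y / ΣA = 70 mm.
Transfer each piece to the horizontal axis through the centroid using Ī + A·d² with d = y − 70:
  web: d = 0 mm → contributes +1 372 000 mm⁴
  top flange (beyond web): d = 65 mm → contributes +2 286 000 mm⁴
  bottom flange (beyond web): d = -65 mm → contributes +2 286 000 mm⁴
Total I = 5 944 000 mm⁴.

I_xx ≈ 5.944 × 10⁶ mm⁴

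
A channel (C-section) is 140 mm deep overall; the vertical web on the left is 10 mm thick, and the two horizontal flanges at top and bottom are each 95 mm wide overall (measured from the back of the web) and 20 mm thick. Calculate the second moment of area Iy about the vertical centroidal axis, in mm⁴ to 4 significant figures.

Iy ≈ 4.296 × 10⁶ mm⁴

Break the section into simple shapes (no overlaps), measuring from the bottom-left corner of the bounding box.
Web: 10 × 140, A = 1 400 mm², x = 5 mm, Ī = 11666.7 mm⁴.
Top flange (beyond web): 85 × 20, A = 1 700 mm², x = 52.5 mm, Ī = 1 023 542 mm⁴.
Bottom flange (beyond web): 85 × 20, A = 1 700 mm², x = 52.5 mm, Ī = 1 023 542 mm⁴.
Centroid: x̄ = ΣA·x / ΣA = 38.6458 mm.
Transfer each piece to the vertical centroidal axis using Ī + A·d² with d = x − 38.6458:
  web: d = -33.6458 mm → contributes +1 596 526 mm⁴
  top flange (beyond web): d = 13.8542 mm → contributes +1 349 836 mm⁴
  bottom flange (beyond web): d = 13.8542 mm → contributes +1 349 836 mm⁴
Total I = 4 296 198 mm⁴.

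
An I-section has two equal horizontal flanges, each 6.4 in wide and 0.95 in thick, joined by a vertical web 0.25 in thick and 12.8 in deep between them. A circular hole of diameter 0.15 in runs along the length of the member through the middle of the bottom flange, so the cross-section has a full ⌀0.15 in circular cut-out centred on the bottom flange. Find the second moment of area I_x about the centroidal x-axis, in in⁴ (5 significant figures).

Decompose the section into non-overlapping parts with the origin at the bottom-left of its bounding rectangle.
Bottom flange: 6.4 × 0.95, A = 6.08 in², y = 0.475 in, Ī = 0.4572667 in⁴.
Web: 0.25 × 12.8, A = 3.2 in², y = 7.35 in, Ī = 43.69067 in⁴.
Top flange: 6.4 × 0.95, A = 6.08 in², y = 14.225 in, Ī = 0.4572667 in⁴.
Hole (subtracted): ⌀0.15, A = 0.01767146 in², y = 0.475 in, Ī = 0.00002485049 in⁴.
Centroid: ȳ = ΣA·y / ΣA = 7.357919 in.
Transfer each piece to the centroidal x-axis using Ī + A·d² with d = y − 7.357919:
  bottom flange: d = -6.882919 in → contributes +288.4947 in⁴
  web: d = -0.007918699 in → contributes +43.69087 in⁴
  top flange: d = 6.867081 in → contributes +287.1706 in⁴
  hole: d = -6.882919 in → contributes −0.8372026 in⁴
Total I = 618.519 in⁴.

I_x ≈ 618.52 in⁴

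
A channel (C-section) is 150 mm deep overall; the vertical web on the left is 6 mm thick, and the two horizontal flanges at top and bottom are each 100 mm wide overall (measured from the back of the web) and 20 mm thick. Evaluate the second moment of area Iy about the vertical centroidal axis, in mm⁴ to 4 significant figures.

Iy ≈ 4.587 × 10⁶ mm⁴

Split into non-overlapping primitives; take the origin at the lower-left of the bounding box.
Web: 6 × 150, A = 900 mm², x = 3 mm, Ī = 2 700 mm⁴.
Top flange (beyond web): 94 × 20, A = 1 880 mm², x = 53 mm, Ī = 1 384 307 mm⁴.
Bottom flange (beyond web): 94 × 20, A = 1 880 mm², x = 53 mm, Ī = 1 384 307 mm⁴.
Centroid: x̄ = ΣA·x / ΣA = 43.3433 mm.
Transfer each piece to the vertical centroidal axis using Ī + A·d² with d = x − 43.3433:
  web: d = -40.3433 mm → contributes +1 467 527 mm⁴
  top flange (beyond web): d = 9.65665 mm → contributes +1 559 618 mm⁴
  bottom flange (beyond web): d = 9.65665 mm → contributes +1 559 618 mm⁴
Total I = 4 586 764 mm⁴.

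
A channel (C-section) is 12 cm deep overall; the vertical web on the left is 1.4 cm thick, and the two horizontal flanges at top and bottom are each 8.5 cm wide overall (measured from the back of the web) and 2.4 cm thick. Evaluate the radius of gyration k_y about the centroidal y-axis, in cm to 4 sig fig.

Treat the section as a set of non-overlapping primitives; coordinates are from the bounding-box lower-left.
Web: 1.4 × 12, A = 16.8 cm², x = 0.7 cm, Ī = 2.744 cm⁴.
Top flange (beyond web): 7.1 × 2.4, A = 17.04 cm², x = 4.95 cm, Ī = 71.5822 cm⁴.
Bottom flange (beyond web): 7.1 × 2.4, A = 17.04 cm², x = 4.95 cm, Ī = 71.5822 cm⁴.
Centroid: x̄ = ΣA·x / ΣA = 3.5467 cm.
Transfer each piece to the centroidal y-axis using Ī + A·d² with d = x − 3.5467:
  web: d = -2.8467 cm → contributes +138.886 cm⁴
  top flange (beyond web): d = 1.4033 cm → contributes +105.138 cm⁴
  bottom flange (beyond web): d = 1.4033 cm → contributes +105.138 cm⁴
Total I = 349.163 cm⁴.
Radius of gyration: k = √(I/A) = √(349.163 / 50.88) = 2.61963 cm.

k_y ≈ 2.620 cm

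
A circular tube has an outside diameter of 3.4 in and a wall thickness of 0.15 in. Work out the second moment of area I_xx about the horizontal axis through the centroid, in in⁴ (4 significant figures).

I_xx ≈ 2.026 in⁴

Break the section into simple shapes (no overlaps), measuring from the bottom-left corner of the bounding box.
Outer circle: ⌀3.4, A = 9.0792 in², y = 1.7 in, Ī = 6.55972 in⁴.
Bore (subtracted): ⌀3.1, A = 7.54768 in², y = 1.7 in, Ī = 4.53332 in⁴.
By symmetry the centroid is at mid-height, ȳ = 1.7 in.
All pieces are centred on the horizontal axis through the centroid, so I = ΣĪ (holes subtracted) = 2.0264 in⁴.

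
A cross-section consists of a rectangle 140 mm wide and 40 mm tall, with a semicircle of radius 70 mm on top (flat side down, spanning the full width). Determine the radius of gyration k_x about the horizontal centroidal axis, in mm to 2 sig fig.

Treat the section as a set of non-overlapping primitives; coordinates are from the bounding-box lower-left.
Rectangular body: 140 × 40, A = 5 600 mm², y = 20 mm, Ī = 746 667 mm⁴.
Semicircular cap: semicircle r = 70, A = 7 697 mm², y = 69.71 mm, Ī = 2 635 265 mm⁴.
Centroid: ȳ = ΣA·y / ΣA = 48.77 mm.
Transfer each piece to the horizontal centroidal axis using Ī + A·d² with d = y − 48.77:
  rectangular body: d = -28.77 mm → contributes +5 383 139 mm⁴
  semicircular cap: d = 20.93 mm → contributes +6 008 602 mm⁴
Total I = 11 391 741 mm⁴.
Radius of gyration: k = √(I/A) = √(11 391 741 / 13 297) = 29.27 mm.

k_x ≈ 29 mm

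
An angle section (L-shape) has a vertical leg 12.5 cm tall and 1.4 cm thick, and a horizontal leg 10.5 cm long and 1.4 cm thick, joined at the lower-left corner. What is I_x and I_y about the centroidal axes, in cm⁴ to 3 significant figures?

Split into non-overlapping primitives; take the origin at the lower-left of the bounding box.
Vertical leg: 1.4 × 12.5, A = 17.5 cm², y = 6.25 cm, Ī = 227.86 cm⁴.
Horizontal leg (remainder): 9.1 × 1.4, A = 12.74 cm², y = 0.7 cm, Ī = 2.0809 cm⁴.
Centroid: ȳ = ΣA·y / ΣA = 3.9118 cm.
Transfer each piece to the centroidal x-axis using Ī + A·d² with d = y − 3.9118:
  vertical leg: d = 2.3382 cm → contributes +323.54 cm⁴
  horizontal leg (remainder): d = -3.2118 cm → contributes +133.5 cm⁴
Total I = 457.04 cm⁴.
For the y-axis: x̄ = 2.9118 cm.
Repeating about the centroidal y-axis gives I_y = 293.98 cm⁴.

I_x ≈ 457 cm⁴, I_y ≈ 294 cm⁴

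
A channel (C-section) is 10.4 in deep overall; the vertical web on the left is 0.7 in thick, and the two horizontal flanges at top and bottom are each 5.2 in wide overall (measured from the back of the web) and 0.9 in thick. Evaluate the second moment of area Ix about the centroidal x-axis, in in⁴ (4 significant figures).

Ix ≈ 248.9 in⁴

Break the section into simple shapes (no overlaps), measuring from the bottom-left corner of the bounding box.
Web: 0.7 × 10.4, A = 7.28 in², y = 5.2 in, Ī = 65.6171 in⁴.
Top flange (beyond web): 4.5 × 0.9, A = 4.05 in², y = 9.95 in, Ī = 0.273375 in⁴.
Bottom flange (beyond web): 4.5 × 0.9, A = 4.05 in², y = 0.45 in, Ī = 0.273375 in⁴.
By symmetry the centroid is at mid-height, ȳ = 5.2 in.
Transfer each piece to the centroidal x-axis using Ī + A·d² with d = y − 5.2:
  web: d = 0 in → contributes +65.6171 in⁴
  top flange (beyond web): d = 4.75 in → contributes +91.6515 in⁴
  bottom flange (beyond web): d = -4.75 in → contributes +91.6515 in⁴
Total I = 248.92 in⁴.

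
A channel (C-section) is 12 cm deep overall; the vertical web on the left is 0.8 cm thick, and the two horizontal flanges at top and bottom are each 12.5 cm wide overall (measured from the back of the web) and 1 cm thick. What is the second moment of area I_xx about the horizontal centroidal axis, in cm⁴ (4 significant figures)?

I_xx ≈ 825.0 cm⁴

Decompose the section into non-overlapping parts with the origin at the bottom-left of its bounding rectangle.
Web: 0.8 × 12, A = 9.6 cm², y = 6 cm, Ī = 115.2 cm⁴.
Top flange (beyond web): 11.7 × 1, A = 11.7 cm², y = 11.5 cm, Ī = 0.975 cm⁴.
Bottom flange (beyond web): 11.7 × 1, A = 11.7 cm², y = 0.5 cm, Ī = 0.975 cm⁴.
By symmetry the centroid is at mid-height, ȳ = 6 cm.
Transfer each piece to the horizontal centroidal axis using Ī + A·d² with d = y − 6:
  web: d = 0 cm → contributes +115.2 cm⁴
  top flange (beyond web): d = 5.5 cm → contributes +354.9 cm⁴
  bottom flange (beyond web): d = -5.5 cm → contributes +354.9 cm⁴
Total I = 825 cm⁴.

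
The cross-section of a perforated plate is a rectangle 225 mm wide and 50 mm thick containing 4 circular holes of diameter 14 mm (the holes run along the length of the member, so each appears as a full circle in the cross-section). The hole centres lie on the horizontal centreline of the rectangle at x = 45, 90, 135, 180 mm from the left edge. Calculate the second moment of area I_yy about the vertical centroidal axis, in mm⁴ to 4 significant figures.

Treat the section as a set of non-overlapping primitives; coordinates are from the bounding-box lower-left.
Plate: 225 × 50, A = 11 250 mm², x = 112.5 mm, Ī = 47 460 938 mm⁴.
Hole 1 (subtracted): ⌀14, A = 153.938 mm², x = 45 mm, Ī = 1885.74 mm⁴.
Hole 2 (subtracted): ⌀14, A = 153.938 mm², x = 90 mm, Ī = 1885.74 mm⁴.
Hole 3 (subtracted): ⌀14, A = 153.938 mm², x = 135 mm, Ī = 1885.74 mm⁴.
Hole 4 (subtracted): ⌀14, A = 153.938 mm², x = 180 mm, Ī = 1885.74 mm⁴.
By symmetry the centroid is at mid-width, x̄ = 112.5 mm.
Transfer each piece to the vertical centroidal axis using Ī + A·d² with d = x − 112.5:
  plate: d = 0 mm → contributes +47 460 938 mm⁴
  hole 1: d = -67.5 mm → contributes −703 266 mm⁴
  hole 2: d = -22.5 mm → contributes −79816.9 mm⁴
  hole 3: d = 22.5 mm → contributes −79816.9 mm⁴
  hole 4: d = 67.5 mm → contributes −703 266 mm⁴
Total I = 45 894 772 mm⁴.

I_yy ≈ 4.589 × 10⁷ mm⁴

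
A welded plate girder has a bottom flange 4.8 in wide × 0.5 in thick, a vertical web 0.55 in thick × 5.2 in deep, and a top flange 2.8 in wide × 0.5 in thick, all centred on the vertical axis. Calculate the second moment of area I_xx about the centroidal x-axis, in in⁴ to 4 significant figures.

Split into non-overlapping primitives; take the origin at the lower-left of the bounding box.
Bottom plate: 4.8 × 0.5, A = 2.4 in², y = 0.25 in, Ī = 0.05 in⁴.
Web plate: 0.55 × 5.2, A = 2.86 in², y = 3.1 in, Ī = 6.44453 in⁴.
Top plate: 2.8 × 0.5, A = 1.4 in², y = 5.95 in, Ī = 0.0291667 in⁴.
Centroid: ȳ = ΣA·y / ΣA = 2.67207 in.
Transfer each piece to the centroidal x-axis using Ī + A·d² with d = y − 2.67207:
  bottom plate: d = -2.42207 in → contributes +14.1294 in⁴
  web plate: d = 0.427928 in → contributes +6.96826 in⁴
  top plate: d = 3.27793 in → contributes +15.0719 in⁴
Total I = 36.1696 in⁴.

I_xx ≈ 36.17 in⁴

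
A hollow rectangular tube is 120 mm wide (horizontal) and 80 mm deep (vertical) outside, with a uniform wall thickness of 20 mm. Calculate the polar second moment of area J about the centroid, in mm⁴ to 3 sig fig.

J ≈ 1.45 × 10⁷ mm⁴

Decompose the section into non-overlapping parts with the origin at the bottom-left of its bounding rectangle.
Outer rectangle: 120 × 80, A = 9 600 mm², y = 40 mm, Ī = 5 120 000 mm⁴.
Inner void (subtracted): 80 × 40, A = 3 200 mm², y = 40 mm, Ī = 426 667 mm⁴.
By symmetry the centroid is at mid-height, ȳ = 40 mm.
All pieces are centred on the centroidal x-axis, so I = ΣĪ (holes subtracted) = 4 693 333 mm⁴.
Repeating about the centroidal y-axis gives I_y = 9 813 333 mm⁴.
Polar second moment: J = I_x + I_y = 14 506 667 mm⁴.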